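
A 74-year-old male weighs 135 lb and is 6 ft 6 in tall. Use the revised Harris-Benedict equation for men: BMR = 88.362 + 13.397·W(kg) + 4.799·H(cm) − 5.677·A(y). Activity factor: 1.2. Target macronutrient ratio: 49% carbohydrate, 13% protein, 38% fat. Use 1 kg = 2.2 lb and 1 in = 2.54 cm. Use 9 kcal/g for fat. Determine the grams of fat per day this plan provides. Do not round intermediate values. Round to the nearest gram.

73 g/day

Convert to metric: weight = 135 ÷ 2.2 = 61.3636 kg; height = (6×12 + 6) × 2.54 = 78 × 2.54 = 198.12 cm.
Harris-Benedict: BMR = 88.362 + 13.397(61.3636) + 4.799(198.12) − 5.677(74) = 1441.1305 kcal/day.
TEE = 1441.1305 × 1.2 = 1729.3566 kcal/day.
Fat energy = 38% × 1729.3566 = 657.1555 kcal.
Fat = 657.1555 ÷ 9 kcal/g = 73.0173 g.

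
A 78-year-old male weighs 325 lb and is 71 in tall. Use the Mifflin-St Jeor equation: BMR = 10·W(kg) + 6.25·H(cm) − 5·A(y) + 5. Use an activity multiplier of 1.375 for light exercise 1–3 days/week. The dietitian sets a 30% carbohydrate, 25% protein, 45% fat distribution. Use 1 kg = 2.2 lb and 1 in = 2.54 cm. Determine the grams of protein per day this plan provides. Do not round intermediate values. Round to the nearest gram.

Convert to metric: weight = 325 ÷ 2.2 = 147.7273 kg; height = 71 × 2.54 = 180.34 cm.
Mifflin-St Jeor (male): BMR = 10(147.7273) + 6.25(180.34) − 5(78) + 5 = 1477.2727 + 1127.125 − 390 + 5 = 2219.3977 kcal/day.
TEE = 2219.3977 × 1.375 = 3051.6719 kcal/day.
Protein energy = 25% × 3051.6719 = 762.918 kcal.
Protein = 762.918 ÷ 4 kcal/g = 190.7295 g.

191 g/day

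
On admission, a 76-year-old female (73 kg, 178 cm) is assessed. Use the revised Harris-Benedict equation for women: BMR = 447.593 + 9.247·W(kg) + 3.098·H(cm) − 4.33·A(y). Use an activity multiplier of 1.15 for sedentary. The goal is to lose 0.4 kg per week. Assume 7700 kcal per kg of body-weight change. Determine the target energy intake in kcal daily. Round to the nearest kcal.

1107 kcal daily

Harris-Benedict: BMR = 447.593 + 9.247(73) + 3.098(178) − 4.33(76) = 1344.988 kcal/day.
TEE = 1344.988 × 1.15 = 1546.7362 kcal/day.
Required daily deficit = 0.4 × 7700 ÷ 7 = 440 kcal/day.
Target intake = 1546.7362 − 440 = 1106.7362 kcal/day.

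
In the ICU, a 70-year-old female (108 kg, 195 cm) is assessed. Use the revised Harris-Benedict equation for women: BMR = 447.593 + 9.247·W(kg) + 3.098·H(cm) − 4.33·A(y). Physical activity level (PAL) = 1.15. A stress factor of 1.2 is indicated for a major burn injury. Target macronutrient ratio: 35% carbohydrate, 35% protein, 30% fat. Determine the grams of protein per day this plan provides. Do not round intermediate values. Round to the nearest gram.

Harris-Benedict: BMR = 447.593 + 9.247(108) + 3.098(195) − 4.33(70) = 1747.279 kcal/day.
TEE = 1747.279 × 1.15 = 2009.3709 kcal/day.
With stress factor 1.2: 2009.3709 × 1.2 = 2411.245 kcal/day.
Protein energy = 35% × 2411.245 = 843.9358 kcal.
Protein = 843.9358 ÷ 4 kcal/g = 210.9839 g.

211 g/day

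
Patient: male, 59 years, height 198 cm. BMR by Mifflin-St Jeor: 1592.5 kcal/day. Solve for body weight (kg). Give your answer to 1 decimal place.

1592.5 = 10·W + 6.25(198) − 5(59) + 5
10·W = 1592.5 − 947.5 = 645, so W = 64.5 kg.

64.5 kg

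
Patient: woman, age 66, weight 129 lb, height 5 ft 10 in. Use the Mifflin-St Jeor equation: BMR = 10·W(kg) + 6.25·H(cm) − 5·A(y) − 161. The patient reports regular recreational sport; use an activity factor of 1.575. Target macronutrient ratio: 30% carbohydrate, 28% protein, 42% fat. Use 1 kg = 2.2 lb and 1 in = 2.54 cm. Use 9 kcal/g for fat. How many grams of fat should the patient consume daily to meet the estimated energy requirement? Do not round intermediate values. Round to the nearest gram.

89 g/day

Convert to metric: weight = 129 ÷ 2.2 = 58.6364 kg; height = (5×12 + 10) × 2.54 = 70 × 2.54 = 177.8 cm.
Mifflin-St Jeor (female): BMR = 10(58.6364) + 6.25(177.8) − 5(66) − 161 = 586.3636 + 1111.25 − 330 − 161 = 1206.6136 kcal/day.
TEE = 1206.6136 × 1.575 = 1900.4165 kcal/day.
Fat energy = 42% × 1900.4165 = 798.1749 kcal.
Fat = 798.1749 ÷ 9 kcal/g = 88.6861 g.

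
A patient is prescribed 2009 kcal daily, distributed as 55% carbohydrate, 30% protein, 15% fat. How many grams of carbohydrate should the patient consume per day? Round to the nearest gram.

Carbohydrate energy = 55% × 2009 = 1104.95 kcal.
At 4 kcal/g: 1104.95 ÷ 4 = 276.2375 g.

276 g/day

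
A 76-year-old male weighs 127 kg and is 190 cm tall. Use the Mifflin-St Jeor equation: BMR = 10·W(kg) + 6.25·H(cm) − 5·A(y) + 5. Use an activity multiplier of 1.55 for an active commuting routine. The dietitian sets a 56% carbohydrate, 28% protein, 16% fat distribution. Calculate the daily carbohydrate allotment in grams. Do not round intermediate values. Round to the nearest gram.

452 g/day

Mifflin-St Jeor (male): BMR = 10(127) + 6.25(190) − 5(76) + 5 = 1270 + 1187.5 − 380 + 5 = 2082.5 kcal/day.
TEE = 2082.5 × 1.55 = 3227.875 kcal/day.
Carbohydrate energy = 56% × 3227.875 = 1807.61 kcal.
Carbohydrate = 1807.61 ÷ 4 kcal/g = 451.9025 g.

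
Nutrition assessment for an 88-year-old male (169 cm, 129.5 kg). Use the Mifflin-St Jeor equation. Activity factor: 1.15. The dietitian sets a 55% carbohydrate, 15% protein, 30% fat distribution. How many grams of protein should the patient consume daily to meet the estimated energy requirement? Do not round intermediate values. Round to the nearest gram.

Mifflin-St Jeor (male): BMR = 10(129.5) + 6.25(169) − 5(88) + 5 = 1295 + 1056.25 − 440 + 5 = 1916.25 kcal/day.
TEE = 1916.25 × 1.15 = 2203.6875 kcal/day.
Protein energy = 15% × 2203.6875 = 330.5531 kcal.
Protein = 330.5531 ÷ 4 kcal/g = 82.6383 g.

83 g/day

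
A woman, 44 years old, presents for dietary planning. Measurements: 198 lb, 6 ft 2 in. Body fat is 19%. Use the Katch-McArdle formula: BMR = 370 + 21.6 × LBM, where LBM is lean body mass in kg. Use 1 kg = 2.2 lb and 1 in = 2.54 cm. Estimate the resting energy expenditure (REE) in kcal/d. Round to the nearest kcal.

1945 kcal/d

Convert to metric: weight = 198 ÷ 2.2 = 90 kg; height = (6×12 + 2) × 2.54 = 74 × 2.54 = 187.96 cm.
LBM = 90 × (1 − 0.19) = 72.9 kg. Katch-McArdle: BMR = 370 + 21.6 × 72.9 = 1944.64 kcal/day.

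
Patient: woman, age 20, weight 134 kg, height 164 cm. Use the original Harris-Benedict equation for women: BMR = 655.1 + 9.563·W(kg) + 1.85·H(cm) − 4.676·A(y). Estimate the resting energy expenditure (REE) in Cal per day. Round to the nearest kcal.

2146 Cal per day

Harris-Benedict: BMR = 655.1 + 9.563(134) + 1.85(164) − 4.676(20) = 2146.422 kcal/day.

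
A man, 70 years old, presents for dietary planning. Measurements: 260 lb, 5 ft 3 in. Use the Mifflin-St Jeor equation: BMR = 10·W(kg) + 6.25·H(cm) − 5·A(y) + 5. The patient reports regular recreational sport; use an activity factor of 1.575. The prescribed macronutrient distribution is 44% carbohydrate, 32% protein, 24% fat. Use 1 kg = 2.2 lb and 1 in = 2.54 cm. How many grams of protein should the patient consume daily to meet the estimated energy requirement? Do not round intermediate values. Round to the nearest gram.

Convert to metric: weight = 260 ÷ 2.2 = 118.1818 kg; height = (5×12 + 3) × 2.54 = 63 × 2.54 = 160.02 cm.
Mifflin-St Jeor (male): BMR = 10(118.1818) + 6.25(160.02) − 5(70) + 5 = 1181.8182 + 1000.125 − 350 + 5 = 1836.9432 kcal/day.
TEE = 1836.9432 × 1.575 = 2893.1855 kcal/day.
Protein energy = 32% × 2893.1855 = 925.8194 kcal.
Protein = 925.8194 ÷ 4 kcal/g = 231.4548 g.

231 g/day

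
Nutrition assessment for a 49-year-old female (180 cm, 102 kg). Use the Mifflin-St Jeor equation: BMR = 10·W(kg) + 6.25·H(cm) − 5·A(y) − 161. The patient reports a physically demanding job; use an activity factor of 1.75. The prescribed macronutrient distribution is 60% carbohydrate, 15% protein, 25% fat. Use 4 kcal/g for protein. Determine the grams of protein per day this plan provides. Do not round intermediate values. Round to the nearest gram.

Mifflin-St Jeor (female): BMR = 10(102) + 6.25(180) − 5(49) − 161 = 1020 + 1125 − 245 − 161 = 1739 kcal/day.
TEE = 1739 × 1.75 = 3043.25 kcal/day.
Protein energy = 15% × 3043.25 = 456.4875 kcal.
Protein = 456.4875 ÷ 4 kcal/g = 114.1219 g.

114 g/day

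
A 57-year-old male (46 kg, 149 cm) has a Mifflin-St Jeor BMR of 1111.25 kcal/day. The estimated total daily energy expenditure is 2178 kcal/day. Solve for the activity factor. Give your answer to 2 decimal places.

Activity factor = TEE ÷ BMR = 2178 ÷ 1111.25 = 1.96.

1.96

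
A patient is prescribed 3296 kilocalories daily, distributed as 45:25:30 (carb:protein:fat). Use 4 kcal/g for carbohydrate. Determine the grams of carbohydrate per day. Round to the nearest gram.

371 g/day

Carbohydrate energy = 45% × 3296 = 1483.2 kcal.
At 4 kcal/g: 1483.2 ÷ 4 = 370.8 g.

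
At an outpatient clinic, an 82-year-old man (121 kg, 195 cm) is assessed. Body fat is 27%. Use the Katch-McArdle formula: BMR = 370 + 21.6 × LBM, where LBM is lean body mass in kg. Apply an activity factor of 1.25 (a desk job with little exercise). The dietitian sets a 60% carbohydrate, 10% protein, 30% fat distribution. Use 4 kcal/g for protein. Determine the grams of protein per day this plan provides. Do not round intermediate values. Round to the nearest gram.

LBM = 121 × (1 − 0.27) = 88.33 kg. Katch-McArdle: BMR = 370 + 21.6 × 88.33 = 2277.928 kcal/day.
TEE = 2277.928 × 1.25 = 2847.41 kcal/day.
Protein energy = 10% × 2847.41 = 284.741 kcal.
Protein = 284.741 ÷ 4 kcal/g = 71.1853 g.

71 g/day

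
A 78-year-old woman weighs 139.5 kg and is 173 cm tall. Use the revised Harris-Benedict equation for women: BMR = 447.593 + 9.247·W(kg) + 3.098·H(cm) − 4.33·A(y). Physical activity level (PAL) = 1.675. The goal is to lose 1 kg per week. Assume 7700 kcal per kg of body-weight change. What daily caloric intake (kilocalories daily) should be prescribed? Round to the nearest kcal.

2142 kilocalories daily

Harris-Benedict: BMR = 447.593 + 9.247(139.5) + 3.098(173) − 4.33(78) = 1935.7635 kcal/day.
TEE = 1935.7635 × 1.675 = 3242.4039 kcal/day.
Required daily deficit = 1 × 7700 ÷ 7 = 1100 kcal/day.
Target intake = 3242.4039 − 1100 = 2142.4039 kcal/day.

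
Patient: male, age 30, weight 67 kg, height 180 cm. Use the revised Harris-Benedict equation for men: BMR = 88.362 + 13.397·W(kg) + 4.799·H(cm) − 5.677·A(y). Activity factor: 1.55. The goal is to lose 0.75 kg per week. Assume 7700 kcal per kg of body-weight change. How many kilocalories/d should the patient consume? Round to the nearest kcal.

Harris-Benedict: BMR = 88.362 + 13.397(67) + 4.799(180) − 5.677(30) = 1679.471 kcal/day.
TEE = 1679.471 × 1.55 = 2603.1801 kcal/day.
Required daily deficit = 0.75 × 7700 ÷ 7 = 825 kcal/day.
Target intake = 2603.1801 − 825 = 1778.1801 kcal/day.

1778 kilocalories/d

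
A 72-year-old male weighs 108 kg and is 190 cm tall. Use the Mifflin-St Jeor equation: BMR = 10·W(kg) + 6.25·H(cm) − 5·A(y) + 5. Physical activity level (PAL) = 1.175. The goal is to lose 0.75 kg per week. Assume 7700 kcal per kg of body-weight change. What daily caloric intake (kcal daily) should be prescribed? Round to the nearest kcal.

Mifflin-St Jeor (male): BMR = 10(108) + 6.25(190) − 5(72) + 5 = 1080 + 1187.5 − 360 + 5 = 1912.5 kcal/day.
TEE = 1912.5 × 1.175 = 2247.1875 kcal/day.
Required daily deficit = 0.75 × 7700 ÷ 7 = 825 kcal/day.
Target intake = 2247.1875 − 825 = 1422.1875 kcal/day.

1422 kcal daily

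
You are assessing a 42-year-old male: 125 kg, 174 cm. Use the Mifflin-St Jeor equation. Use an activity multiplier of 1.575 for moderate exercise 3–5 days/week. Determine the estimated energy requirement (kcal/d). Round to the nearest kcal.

Mifflin-St Jeor (male): BMR = 10(125) + 6.25(174) − 5(42) + 5 = 1250 + 1087.5 − 210 + 5 = 2132.5 kcal/day.
TEE = BMR × activity factor = 2132.5 × 1.575 = 3358.6875 kcal/day.

3359 kcal/d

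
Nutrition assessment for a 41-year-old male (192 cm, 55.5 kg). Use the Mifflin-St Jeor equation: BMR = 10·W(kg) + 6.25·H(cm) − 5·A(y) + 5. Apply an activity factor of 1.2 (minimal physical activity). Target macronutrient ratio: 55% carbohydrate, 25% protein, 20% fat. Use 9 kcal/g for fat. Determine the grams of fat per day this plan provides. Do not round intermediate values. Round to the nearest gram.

41 g/day

Mifflin-St Jeor (male): BMR = 10(55.5) + 6.25(192) − 5(41) + 5 = 555 + 1200 − 205 + 5 = 1555 kcal/day.
TEE = 1555 × 1.2 = 1866 kcal/day.
Fat energy = 20% × 1866 = 373.2 kcal.
Fat = 373.2 ÷ 9 kcal/g = 41.4667 g.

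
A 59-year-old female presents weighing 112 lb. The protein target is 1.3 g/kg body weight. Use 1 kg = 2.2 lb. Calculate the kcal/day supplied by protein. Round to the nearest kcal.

265 kcal/day

Weight in kg = 112 ÷ 2.2 = 50.9091 kg.
Protein = 1.3 g/kg × 50.9091 kg = 66.1818 g/day.
Protein energy = 66.1818 g × 4 kcal/g = 264.7273 kcal/day.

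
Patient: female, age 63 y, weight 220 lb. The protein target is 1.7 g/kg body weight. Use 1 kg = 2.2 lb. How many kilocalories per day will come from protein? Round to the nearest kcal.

Weight in kg = 220 ÷ 2.2 = 100 kg.
Protein = 1.7 g/kg × 100 kg = 170 g/day.
Protein energy = 170 g × 4 kcal/g = 680 kcal/day.

680 kcal/day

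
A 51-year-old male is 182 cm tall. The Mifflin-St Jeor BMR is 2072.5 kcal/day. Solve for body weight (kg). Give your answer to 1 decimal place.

2072.5 = 10·W + 6.25(182) − 5(51) + 5
10·W = 2072.5 − 887.5 = 1185, so W = 118.5 kg.

118.5 kg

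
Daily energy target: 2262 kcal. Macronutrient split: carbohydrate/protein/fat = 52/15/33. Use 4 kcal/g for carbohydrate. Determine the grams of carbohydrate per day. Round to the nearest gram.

Carbohydrate energy = 52% × 2262 = 1176.24 kcal.
At 4 kcal/g: 1176.24 ÷ 4 = 294.06 g.

294 g/day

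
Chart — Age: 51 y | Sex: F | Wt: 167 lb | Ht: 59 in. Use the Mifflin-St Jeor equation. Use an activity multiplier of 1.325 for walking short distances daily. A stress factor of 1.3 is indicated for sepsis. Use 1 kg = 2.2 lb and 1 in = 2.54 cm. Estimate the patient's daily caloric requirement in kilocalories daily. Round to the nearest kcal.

Convert to metric: weight = 167 ÷ 2.2 = 75.9091 kg; height = 59 × 2.54 = 149.86 cm.
Mifflin-St Jeor (female): BMR = 10(75.9091) + 6.25(149.86) − 5(51) − 161 = 759.0909 + 936.625 − 255 − 161 = 1279.7159 kcal/day.
TEE = BMR × activity factor = 1279.7159 × 1.325 = 1695.6236 kcal/day.
Apply stress factor: 1695.6236 × 1.3 = 2204.3107 kcal/day.

2204 kilocalories daily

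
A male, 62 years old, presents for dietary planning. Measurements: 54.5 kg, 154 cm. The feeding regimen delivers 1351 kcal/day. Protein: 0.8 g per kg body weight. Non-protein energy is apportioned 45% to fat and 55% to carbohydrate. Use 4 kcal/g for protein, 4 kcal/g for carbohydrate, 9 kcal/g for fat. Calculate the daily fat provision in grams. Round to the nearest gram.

Protein = 0.8 × 54.5 = 43.6 g → 43.6 × 4 = 174.4 kcal.
Non-protein calories = 1351 − 174.4 = 1176.6 kcal.
Fat: 45% × 1176.6 = 529.47 kcal; carbohydrate: 647.13 kcal.
Fat: 529.47 kcal ÷ 9 kcal/g = 58.83 g.

59 g/day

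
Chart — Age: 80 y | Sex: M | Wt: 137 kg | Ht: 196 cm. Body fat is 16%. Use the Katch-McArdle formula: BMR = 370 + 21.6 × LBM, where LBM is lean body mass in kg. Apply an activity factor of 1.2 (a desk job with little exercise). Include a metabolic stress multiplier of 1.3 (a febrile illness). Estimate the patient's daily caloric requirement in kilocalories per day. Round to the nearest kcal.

4455 kilocalories per day

LBM = 137 × (1 − 0.16) = 115.08 kg. Katch-McArdle: BMR = 370 + 21.6 × 115.08 = 2855.728 kcal/day.
TEE = BMR × activity factor = 2855.728 × 1.2 = 3426.8736 kcal/day.
Apply stress factor: 3426.8736 × 1.3 = 4454.9357 kcal/day.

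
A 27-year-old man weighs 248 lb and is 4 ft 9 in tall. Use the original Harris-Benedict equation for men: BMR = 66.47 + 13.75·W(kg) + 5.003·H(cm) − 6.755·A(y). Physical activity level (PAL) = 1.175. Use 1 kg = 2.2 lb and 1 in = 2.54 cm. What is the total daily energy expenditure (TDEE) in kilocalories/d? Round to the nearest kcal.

Convert to metric: weight = 248 ÷ 2.2 = 112.7273 kg; height = (4×12 + 9) × 2.54 = 57 × 2.54 = 144.78 cm.
Harris-Benedict: BMR = 66.47 + 13.75(112.7273) + 5.003(144.78) − 6.755(27) = 2158.4193 kcal/day.
TEE = BMR × activity factor = 2158.4193 × 1.175 = 2536.1427 kcal/day.

2536 kilocalories/d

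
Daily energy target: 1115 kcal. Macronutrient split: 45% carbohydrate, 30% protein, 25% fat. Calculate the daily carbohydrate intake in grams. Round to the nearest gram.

Carbohydrate energy = 45% × 1115 = 501.75 kcal.
At 4 kcal/g: 501.75 ÷ 4 = 125.4375 g.

125 g/day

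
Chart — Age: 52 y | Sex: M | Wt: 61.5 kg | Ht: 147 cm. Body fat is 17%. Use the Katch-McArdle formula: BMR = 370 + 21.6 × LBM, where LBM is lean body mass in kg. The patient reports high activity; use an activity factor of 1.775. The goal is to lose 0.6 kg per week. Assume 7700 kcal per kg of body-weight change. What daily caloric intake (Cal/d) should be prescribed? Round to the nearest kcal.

LBM = 61.5 × (1 − 0.17) = 51.045 kg. Katch-McArdle: BMR = 370 + 21.6 × 51.045 = 1472.572 kcal/day.
TEE = 1472.572 × 1.775 = 2613.8153 kcal/day.
Required daily deficit = 0.6 × 7700 ÷ 7 = 660 kcal/day.
Target intake = 2613.8153 − 660 = 1953.8153 kcal/day.

1954 Cal/d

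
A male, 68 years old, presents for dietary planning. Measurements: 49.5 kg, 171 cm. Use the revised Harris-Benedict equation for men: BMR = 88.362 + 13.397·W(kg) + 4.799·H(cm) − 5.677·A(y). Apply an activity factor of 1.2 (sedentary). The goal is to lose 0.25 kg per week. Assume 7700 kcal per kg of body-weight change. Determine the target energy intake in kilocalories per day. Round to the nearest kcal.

1148 kilocalories per day

Harris-Benedict: BMR = 88.362 + 13.397(49.5) + 4.799(171) − 5.677(68) = 1186.1065 kcal/day.
TEE = 1186.1065 × 1.2 = 1423.3278 kcal/day.
Required daily deficit = 0.25 × 7700 ÷ 7 = 275 kcal/day.
Target intake = 1423.3278 − 275 = 1148.3278 kcal/day.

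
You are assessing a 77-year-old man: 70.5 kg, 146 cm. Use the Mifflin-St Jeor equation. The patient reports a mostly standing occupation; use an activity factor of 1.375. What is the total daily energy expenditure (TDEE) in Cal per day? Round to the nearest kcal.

1702 Cal per day

Mifflin-St Jeor (male): BMR = 10(70.5) + 6.25(146) − 5(77) + 5 = 705 + 912.5 − 385 + 5 = 1237.5 kcal/day.
TEE = BMR × activity factor = 1237.5 × 1.375 = 1701.5625 kcal/day.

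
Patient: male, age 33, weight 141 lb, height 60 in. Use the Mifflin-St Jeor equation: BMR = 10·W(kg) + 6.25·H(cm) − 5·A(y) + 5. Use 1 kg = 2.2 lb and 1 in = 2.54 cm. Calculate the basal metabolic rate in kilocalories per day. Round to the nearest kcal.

Convert to metric: weight = 141 ÷ 2.2 = 64.0909 kg; height = 60 × 2.54 = 152.4 cm.
Mifflin-St Jeor (male): BMR = 10(64.0909) + 6.25(152.4) − 5(33) + 5 = 640.9091 + 952.5 − 165 + 5 = 1433.4091 kcal/day.

1433 kilocalories per day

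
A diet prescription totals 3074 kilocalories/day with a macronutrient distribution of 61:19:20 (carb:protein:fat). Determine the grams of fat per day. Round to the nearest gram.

68 g/day

Fat energy = 20% × 3074 = 614.8 kcal.
At 9 kcal/g: 614.8 ÷ 9 = 68.3111 g.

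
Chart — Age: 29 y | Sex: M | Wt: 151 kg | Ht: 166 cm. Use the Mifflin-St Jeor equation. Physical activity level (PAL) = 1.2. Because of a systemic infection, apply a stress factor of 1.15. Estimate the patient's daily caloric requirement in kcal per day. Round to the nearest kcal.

3322 kcal per day

Mifflin-St Jeor (male): BMR = 10(151) + 6.25(166) − 5(29) + 5 = 1510 + 1037.5 − 145 + 5 = 2407.5 kcal/day.
TEE = BMR × activity factor = 2407.5 × 1.2 = 2889 kcal/day.
Apply stress factor: 2889 × 1.15 = 3322.35 kcal/day.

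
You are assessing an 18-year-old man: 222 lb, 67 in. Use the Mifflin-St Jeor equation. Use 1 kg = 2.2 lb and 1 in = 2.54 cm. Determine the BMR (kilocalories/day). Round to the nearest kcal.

1988 kilocalories/day

Convert to metric: weight = 222 ÷ 2.2 = 100.9091 kg; height = 67 × 2.54 = 170.18 cm.
Mifflin-St Jeor (male): BMR = 10(100.9091) + 6.25(170.18) − 5(18) + 5 = 1009.0909 + 1063.625 − 90 + 5 = 1987.7159 kcal/day.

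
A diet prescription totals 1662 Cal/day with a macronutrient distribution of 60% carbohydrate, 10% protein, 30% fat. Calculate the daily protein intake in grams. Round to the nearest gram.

Protein energy = 10% × 1662 = 166.2 kcal.
At 4 kcal/g: 166.2 ÷ 4 = 41.55 g.

42 g/day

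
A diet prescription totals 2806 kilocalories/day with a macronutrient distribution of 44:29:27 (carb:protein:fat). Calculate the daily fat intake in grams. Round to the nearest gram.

Fat energy = 27% × 2806 = 757.62 kcal.
At 9 kcal/g: 757.62 ÷ 9 = 84.18 g.

84 g/day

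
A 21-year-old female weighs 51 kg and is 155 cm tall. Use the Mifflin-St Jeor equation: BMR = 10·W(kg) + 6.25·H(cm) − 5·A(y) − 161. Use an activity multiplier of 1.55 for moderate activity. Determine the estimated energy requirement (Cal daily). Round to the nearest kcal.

Mifflin-St Jeor (female): BMR = 10(51) + 6.25(155) − 5(21) − 161 = 510 + 968.75 − 105 − 161 = 1212.75 kcal/day.
TEE = BMR × activity factor = 1212.75 × 1.55 = 1879.7625 kcal/day.

1880 Cal daily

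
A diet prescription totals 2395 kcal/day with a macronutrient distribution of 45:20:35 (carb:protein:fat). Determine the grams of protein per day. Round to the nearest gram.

Protein energy = 20% × 2395 = 479 kcal.
At 4 kcal/g: 479 ÷ 4 = 119.75 g.

120 g/day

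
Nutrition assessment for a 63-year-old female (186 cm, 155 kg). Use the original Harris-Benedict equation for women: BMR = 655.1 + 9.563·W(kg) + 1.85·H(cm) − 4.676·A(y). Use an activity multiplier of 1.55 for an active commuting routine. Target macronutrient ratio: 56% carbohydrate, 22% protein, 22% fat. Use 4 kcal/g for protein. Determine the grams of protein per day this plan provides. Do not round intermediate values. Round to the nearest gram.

Harris-Benedict: BMR = 655.1 + 9.563(155) + 1.85(186) − 4.676(63) = 2186.877 kcal/day.
TEE = 2186.877 × 1.55 = 3389.6594 kcal/day.
Protein energy = 22% × 3389.6594 = 745.7251 kcal.
Protein = 745.7251 ÷ 4 kcal/g = 186.4313 g.

186 g/day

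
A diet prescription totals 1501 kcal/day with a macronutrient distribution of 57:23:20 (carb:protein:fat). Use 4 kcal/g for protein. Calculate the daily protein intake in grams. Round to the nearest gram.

Protein energy = 23% × 1501 = 345.23 kcal.
At 4 kcal/g: 345.23 ÷ 4 = 86.3075 g.

86 g/day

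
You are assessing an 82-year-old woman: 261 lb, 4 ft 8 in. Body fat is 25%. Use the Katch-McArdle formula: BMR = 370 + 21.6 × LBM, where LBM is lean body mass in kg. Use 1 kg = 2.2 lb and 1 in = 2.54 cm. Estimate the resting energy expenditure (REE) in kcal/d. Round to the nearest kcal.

Convert to metric: weight = 261 ÷ 2.2 = 118.6364 kg; height = (4×12 + 8) × 2.54 = 56 × 2.54 = 142.24 cm.
LBM = 118.6364 × (1 − 0.25) = 88.9773 kg. Katch-McArdle: BMR = 370 + 21.6 × 88.9773 = 2291.9091 kcal/day.

2292 kcal/d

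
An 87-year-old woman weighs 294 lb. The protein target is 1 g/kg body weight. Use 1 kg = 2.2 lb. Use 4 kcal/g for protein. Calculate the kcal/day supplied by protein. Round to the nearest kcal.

Weight in kg = 294 ÷ 2.2 = 133.6364 kg.
Protein = 1 g/kg × 133.6364 kg = 133.6364 g/day.
Protein energy = 133.6364 g × 4 kcal/g = 534.5455 kcal/day.

535 kcal/day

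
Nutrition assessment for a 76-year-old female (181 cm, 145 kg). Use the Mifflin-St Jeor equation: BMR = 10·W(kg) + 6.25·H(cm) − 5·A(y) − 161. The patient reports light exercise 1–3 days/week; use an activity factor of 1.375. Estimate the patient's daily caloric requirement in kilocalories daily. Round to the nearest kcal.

Mifflin-St Jeor (female): BMR = 10(145) + 6.25(181) − 5(76) − 161 = 1450 + 1131.25 − 380 − 161 = 2040.25 kcal/day.
TEE = BMR × activity factor = 2040.25 × 1.375 = 2805.3438 kcal/day.

2805 kilocalories daily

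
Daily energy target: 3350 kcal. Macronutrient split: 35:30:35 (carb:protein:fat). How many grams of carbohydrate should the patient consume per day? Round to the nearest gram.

Carbohydrate energy = 35% × 3350 = 1172.5 kcal.
At 4 kcal/g: 1172.5 ÷ 4 = 293.125 g.

293 g/day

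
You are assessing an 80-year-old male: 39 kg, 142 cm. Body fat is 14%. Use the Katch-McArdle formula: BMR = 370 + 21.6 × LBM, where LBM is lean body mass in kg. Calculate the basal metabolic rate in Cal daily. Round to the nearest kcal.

LBM = 39 × (1 − 0.14) = 33.54 kg. Katch-McArdle: BMR = 370 + 21.6 × 33.54 = 1094.464 kcal/day.

1094 Cal daily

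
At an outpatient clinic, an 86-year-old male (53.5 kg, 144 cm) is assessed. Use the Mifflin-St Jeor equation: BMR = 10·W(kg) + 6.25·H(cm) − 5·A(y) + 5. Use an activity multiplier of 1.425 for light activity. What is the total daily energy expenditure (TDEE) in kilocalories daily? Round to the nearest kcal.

1439 kilocalories daily

Mifflin-St Jeor (male): BMR = 10(53.5) + 6.25(144) − 5(86) + 5 = 535 + 900 − 430 + 5 = 1010 kcal/day.
TEE = BMR × activity factor = 1010 × 1.425 = 1439.25 kcal/day.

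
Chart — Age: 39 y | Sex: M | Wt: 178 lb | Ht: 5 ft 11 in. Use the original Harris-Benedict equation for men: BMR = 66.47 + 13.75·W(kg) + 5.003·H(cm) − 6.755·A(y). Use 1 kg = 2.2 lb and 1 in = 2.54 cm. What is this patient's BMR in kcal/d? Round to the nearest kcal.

Convert to metric: weight = 178 ÷ 2.2 = 80.9091 kg; height = (5×12 + 11) × 2.54 = 71 × 2.54 = 180.34 cm.
Harris-Benedict: BMR = 66.47 + 13.75(80.9091) + 5.003(180.34) − 6.755(39) = 1817.766 kcal/day.

1818 kcal/d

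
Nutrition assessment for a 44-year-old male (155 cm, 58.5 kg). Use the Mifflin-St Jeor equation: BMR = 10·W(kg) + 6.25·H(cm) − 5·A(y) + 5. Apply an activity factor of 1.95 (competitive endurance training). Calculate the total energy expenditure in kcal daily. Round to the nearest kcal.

2611 kcal daily

Mifflin-St Jeor (male): BMR = 10(58.5) + 6.25(155) − 5(44) + 5 = 585 + 968.75 − 220 + 5 = 1338.75 kcal/day.
TEE = BMR × activity factor = 1338.75 × 1.95 = 2610.5625 kcal/day.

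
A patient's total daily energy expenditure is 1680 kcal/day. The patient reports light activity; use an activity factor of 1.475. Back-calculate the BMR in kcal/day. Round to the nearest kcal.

1139 kcal/day

BMR = TEE ÷ activity factor = 1680 ÷ 1.475 = 1138.9831 kcal/day.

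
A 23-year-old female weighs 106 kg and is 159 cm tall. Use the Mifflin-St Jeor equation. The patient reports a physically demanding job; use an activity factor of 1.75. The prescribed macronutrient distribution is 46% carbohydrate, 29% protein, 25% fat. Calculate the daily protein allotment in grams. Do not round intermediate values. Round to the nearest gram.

Mifflin-St Jeor (female): BMR = 10(106) + 6.25(159) − 5(23) − 161 = 1060 + 993.75 − 115 − 161 = 1777.75 kcal/day.
TEE = 1777.75 × 1.75 = 3111.0625 kcal/day.
Protein energy = 29% × 3111.0625 = 902.2081 kcal.
Protein = 902.2081 ÷ 4 kcal/g = 225.552 g.

226 g/day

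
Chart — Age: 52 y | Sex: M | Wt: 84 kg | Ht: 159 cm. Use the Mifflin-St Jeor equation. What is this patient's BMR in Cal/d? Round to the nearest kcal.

Mifflin-St Jeor (male): BMR = 10(84) + 6.25(159) − 5(52) + 5 = 840 + 993.75 − 260 + 5 = 1578.75 kcal/day.

1579 Cal/d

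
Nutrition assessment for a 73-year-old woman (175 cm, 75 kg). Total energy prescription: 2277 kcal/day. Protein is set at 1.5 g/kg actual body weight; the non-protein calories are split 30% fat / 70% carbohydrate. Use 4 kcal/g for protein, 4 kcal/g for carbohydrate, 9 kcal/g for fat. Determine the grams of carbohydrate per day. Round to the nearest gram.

Protein = 1.5 × 75 = 112.5 g → 112.5 × 4 = 450 kcal.
Non-protein calories = 2277 − 450 = 1827 kcal.
Fat: 30% × 1827 = 548.1 kcal; carbohydrate: 1278.9 kcal.
Carbohydrate: 1278.9 kcal ÷ 4 kcal/g = 319.725 g.

320 g/day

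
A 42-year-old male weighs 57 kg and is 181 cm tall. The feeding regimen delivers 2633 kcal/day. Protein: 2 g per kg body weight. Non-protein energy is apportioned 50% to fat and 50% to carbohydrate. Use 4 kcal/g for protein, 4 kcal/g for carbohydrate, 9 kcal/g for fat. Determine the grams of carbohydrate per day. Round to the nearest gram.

272 g/day

Protein = 2 × 57 = 114 g → 114 × 4 = 456 kcal.
Non-protein calories = 2633 − 456 = 2177 kcal.
Fat: 50% × 2177 = 1088.5 kcal; carbohydrate: 1088.5 kcal.
Carbohydrate: 1088.5 kcal ÷ 4 kcal/g = 272.125 g.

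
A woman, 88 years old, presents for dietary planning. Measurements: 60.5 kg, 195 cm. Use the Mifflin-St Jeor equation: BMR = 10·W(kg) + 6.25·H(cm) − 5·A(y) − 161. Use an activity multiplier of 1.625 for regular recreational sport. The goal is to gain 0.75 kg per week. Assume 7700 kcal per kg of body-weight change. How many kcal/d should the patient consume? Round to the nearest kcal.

2812 kcal/d

Mifflin-St Jeor (female): BMR = 10(60.5) + 6.25(195) − 5(88) − 161 = 605 + 1218.75 − 440 − 161 = 1222.75 kcal/day.
TEE = 1222.75 × 1.625 = 1986.9688 kcal/day.
Required daily surplus = 0.75 × 7700 ÷ 7 = 825 kcal/day.
Target intake = 1986.9688 + 825 = 2811.9688 kcal/day.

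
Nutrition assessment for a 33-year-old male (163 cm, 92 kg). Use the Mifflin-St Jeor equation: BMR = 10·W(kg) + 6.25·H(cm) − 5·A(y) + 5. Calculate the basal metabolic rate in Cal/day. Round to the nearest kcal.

1779 Cal/day

Mifflin-St Jeor (male): BMR = 10(92) + 6.25(163) − 5(33) + 5 = 920 + 1018.75 − 165 + 5 = 1778.75 kcal/day.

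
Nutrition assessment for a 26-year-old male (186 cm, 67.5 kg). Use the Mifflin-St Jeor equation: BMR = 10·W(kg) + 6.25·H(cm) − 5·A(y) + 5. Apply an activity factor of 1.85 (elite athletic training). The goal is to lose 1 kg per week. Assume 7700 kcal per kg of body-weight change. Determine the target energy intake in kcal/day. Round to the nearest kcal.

2068 kcal/day

Mifflin-St Jeor (male): BMR = 10(67.5) + 6.25(186) − 5(26) + 5 = 675 + 1162.5 − 130 + 5 = 1712.5 kcal/day.
TEE = 1712.5 × 1.85 = 3168.125 kcal/day.
Required daily deficit = 1 × 7700 ÷ 7 = 1100 kcal/day.
Target intake = 3168.125 − 1100 = 2068.125 kcal/day.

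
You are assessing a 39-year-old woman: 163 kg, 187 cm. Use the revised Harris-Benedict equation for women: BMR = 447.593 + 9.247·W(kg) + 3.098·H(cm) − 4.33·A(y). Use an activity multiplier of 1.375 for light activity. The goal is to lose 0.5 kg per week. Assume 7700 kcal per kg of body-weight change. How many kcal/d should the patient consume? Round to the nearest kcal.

Harris-Benedict: BMR = 447.593 + 9.247(163) + 3.098(187) − 4.33(39) = 2365.31 kcal/day.
TEE = 2365.31 × 1.375 = 3252.3013 kcal/day.
Required daily deficit = 0.5 × 7700 ÷ 7 = 550 kcal/day.
Target intake = 3252.3013 − 550 = 2702.3013 kcal/day.

2702 kcal/d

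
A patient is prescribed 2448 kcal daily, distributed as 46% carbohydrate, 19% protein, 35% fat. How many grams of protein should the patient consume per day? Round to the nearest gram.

116 g/day

Protein energy = 19% × 2448 = 465.12 kcal.
At 4 kcal/g: 465.12 ÷ 4 = 116.28 g.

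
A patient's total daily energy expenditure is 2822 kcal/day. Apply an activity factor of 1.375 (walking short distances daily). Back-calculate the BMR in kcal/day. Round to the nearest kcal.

BMR = TEE ÷ activity factor = 2822 ÷ 1.375 = 2052.3636 kcal/day.

2052 kcal/day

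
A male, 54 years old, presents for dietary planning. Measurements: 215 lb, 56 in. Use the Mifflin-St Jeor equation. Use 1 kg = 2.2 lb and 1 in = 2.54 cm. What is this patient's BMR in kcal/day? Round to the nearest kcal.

1601 kcal/day

Convert to metric: weight = 215 ÷ 2.2 = 97.7273 kg; height = 56 × 2.54 = 142.24 cm.
Mifflin-St Jeor (male): BMR = 10(97.7273) + 6.25(142.24) − 5(54) + 5 = 977.2727 + 889 − 270 + 5 = 1601.2727 kcal/day.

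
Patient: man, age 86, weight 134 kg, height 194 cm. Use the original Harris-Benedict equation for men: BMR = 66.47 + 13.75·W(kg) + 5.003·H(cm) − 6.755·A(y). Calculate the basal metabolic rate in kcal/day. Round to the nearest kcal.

2299 kcal/day

Harris-Benedict: BMR = 66.47 + 13.75(134) + 5.003(194) − 6.755(86) = 2298.622 kcal/day.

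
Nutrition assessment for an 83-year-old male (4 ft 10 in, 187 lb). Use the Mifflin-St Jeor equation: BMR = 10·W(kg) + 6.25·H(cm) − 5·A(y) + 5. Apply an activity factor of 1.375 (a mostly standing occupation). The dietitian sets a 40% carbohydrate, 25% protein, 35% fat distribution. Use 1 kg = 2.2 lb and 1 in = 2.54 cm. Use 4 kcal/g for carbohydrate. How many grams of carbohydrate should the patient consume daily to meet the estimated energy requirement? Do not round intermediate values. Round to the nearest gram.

Convert to metric: weight = 187 ÷ 2.2 = 85 kg; height = (4×12 + 10) × 2.54 = 58 × 2.54 = 147.32 cm.
Mifflin-St Jeor (male): BMR = 10(85) + 6.25(147.32) − 5(83) + 5 = 850 + 920.75 − 415 + 5 = 1360.75 kcal/day.
TEE = 1360.75 × 1.375 = 1871.0313 kcal/day.
Carbohydrate energy = 40% × 1871.0313 = 748.4125 kcal.
Carbohydrate = 748.4125 ÷ 4 kcal/g = 187.1031 g.

187 g/day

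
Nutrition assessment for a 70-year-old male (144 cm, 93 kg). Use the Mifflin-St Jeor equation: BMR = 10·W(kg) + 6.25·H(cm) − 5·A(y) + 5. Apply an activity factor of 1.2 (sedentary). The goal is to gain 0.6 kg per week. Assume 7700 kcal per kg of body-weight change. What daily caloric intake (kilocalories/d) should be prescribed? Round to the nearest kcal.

2442 kilocalories/d

Mifflin-St Jeor (male): BMR = 10(93) + 6.25(144) − 5(70) + 5 = 930 + 900 − 350 + 5 = 1485 kcal/day.
TEE = 1485 × 1.2 = 1782 kcal/day.
Required daily surplus = 0.6 × 7700 ÷ 7 = 660 kcal/day.
Target intake = 1782 + 660 = 2442 kcal/day.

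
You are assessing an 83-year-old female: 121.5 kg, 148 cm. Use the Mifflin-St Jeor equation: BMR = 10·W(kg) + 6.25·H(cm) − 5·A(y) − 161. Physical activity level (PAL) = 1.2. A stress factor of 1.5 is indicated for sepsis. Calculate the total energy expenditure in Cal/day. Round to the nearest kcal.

2815 Cal/day

Mifflin-St Jeor (female): BMR = 10(121.5) + 6.25(148) − 5(83) − 161 = 1215 + 925 − 415 − 161 = 1564 kcal/day.
TEE = BMR × activity factor = 1564 × 1.2 = 1876.8 kcal/day.
Apply stress factor: 1876.8 × 1.5 = 2815.2 kcal/day.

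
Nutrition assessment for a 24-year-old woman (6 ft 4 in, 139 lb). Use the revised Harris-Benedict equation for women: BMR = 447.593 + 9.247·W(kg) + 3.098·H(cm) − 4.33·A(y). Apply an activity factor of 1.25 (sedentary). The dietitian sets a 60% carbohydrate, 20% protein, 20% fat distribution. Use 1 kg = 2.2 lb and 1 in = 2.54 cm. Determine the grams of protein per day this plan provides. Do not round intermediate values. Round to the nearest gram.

95 g/day

Convert to metric: weight = 139 ÷ 2.2 = 63.1818 kg; height = (6×12 + 4) × 2.54 = 76 × 2.54 = 193.04 cm.
Harris-Benedict: BMR = 447.593 + 9.247(63.1818) + 3.098(193.04) − 4.33(24) = 1525.9532 kcal/day.
TEE = 1525.9532 × 1.25 = 1907.4415 kcal/day.
Protein energy = 20% × 1907.4415 = 381.4883 kcal.
Protein = 381.4883 ÷ 4 kcal/g = 95.3721 g.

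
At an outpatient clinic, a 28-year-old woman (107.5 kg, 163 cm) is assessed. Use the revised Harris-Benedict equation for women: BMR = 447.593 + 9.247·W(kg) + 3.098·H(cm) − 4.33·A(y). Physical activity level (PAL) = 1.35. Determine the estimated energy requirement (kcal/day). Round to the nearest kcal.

Harris-Benedict: BMR = 447.593 + 9.247(107.5) + 3.098(163) − 4.33(28) = 1825.3795 kcal/day.
TEE = BMR × activity factor = 1825.3795 × 1.35 = 2464.2623 kcal/day.

2464 kcal/day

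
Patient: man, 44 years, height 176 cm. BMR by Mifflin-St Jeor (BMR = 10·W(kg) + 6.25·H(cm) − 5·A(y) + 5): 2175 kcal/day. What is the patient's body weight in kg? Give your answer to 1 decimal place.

2175 = 10·W + 6.25(176) − 5(44) + 5
10·W = 2175 − 885 = 1290, so W = 129 kg.

129.0 kg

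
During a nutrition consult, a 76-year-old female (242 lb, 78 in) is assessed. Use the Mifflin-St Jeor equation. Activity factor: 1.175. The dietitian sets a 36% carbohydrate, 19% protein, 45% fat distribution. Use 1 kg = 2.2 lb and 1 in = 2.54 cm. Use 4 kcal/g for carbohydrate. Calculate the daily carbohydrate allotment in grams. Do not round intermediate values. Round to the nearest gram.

Convert to metric: weight = 242 ÷ 2.2 = 110 kg; height = 78 × 2.54 = 198.12 cm.
Mifflin-St Jeor (female): BMR = 10(110) + 6.25(198.12) − 5(76) − 161 = 1100 + 1238.25 − 380 − 161 = 1797.25 kcal/day.
TEE = 1797.25 × 1.175 = 2111.7688 kcal/day.
Carbohydrate energy = 36% × 2111.7688 = 760.2368 kcal.
Carbohydrate = 760.2368 ÷ 4 kcal/g = 190.0592 g.

190 g/day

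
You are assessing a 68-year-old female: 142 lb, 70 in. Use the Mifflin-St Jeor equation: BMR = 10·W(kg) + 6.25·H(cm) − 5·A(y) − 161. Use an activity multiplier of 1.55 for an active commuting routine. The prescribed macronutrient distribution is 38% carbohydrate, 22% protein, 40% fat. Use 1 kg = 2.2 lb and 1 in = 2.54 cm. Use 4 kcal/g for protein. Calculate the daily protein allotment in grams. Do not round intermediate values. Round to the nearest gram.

Convert to metric: weight = 142 ÷ 2.2 = 64.5455 kg; height = 70 × 2.54 = 177.8 cm.
Mifflin-St Jeor (female): BMR = 10(64.5455) + 6.25(177.8) − 5(68) − 161 = 645.4545 + 1111.25 − 340 − 161 = 1255.7045 kcal/day.
TEE = 1255.7045 × 1.55 = 1946.342 kcal/day.
Protein energy = 22% × 1946.342 = 428.1953 kcal.
Protein = 428.1953 ÷ 4 kcal/g = 107.0488 g.

107 g/day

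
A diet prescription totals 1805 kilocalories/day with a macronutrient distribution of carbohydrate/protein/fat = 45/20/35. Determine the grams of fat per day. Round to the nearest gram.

Fat energy = 35% × 1805 = 631.75 kcal.
At 9 kcal/g: 631.75 ÷ 9 = 70.1944 g.

70 g/day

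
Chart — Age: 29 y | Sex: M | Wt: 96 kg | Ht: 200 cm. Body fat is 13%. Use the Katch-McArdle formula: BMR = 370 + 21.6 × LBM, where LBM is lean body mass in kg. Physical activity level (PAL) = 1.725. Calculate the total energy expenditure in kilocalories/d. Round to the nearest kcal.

3750 kilocalories/d

LBM = 96 × (1 − 0.13) = 83.52 kg. Katch-McArdle: BMR = 370 + 21.6 × 83.52 = 2174.032 kcal/day.
TEE = BMR × activity factor = 2174.032 × 1.725 = 3750.2052 kcal/day.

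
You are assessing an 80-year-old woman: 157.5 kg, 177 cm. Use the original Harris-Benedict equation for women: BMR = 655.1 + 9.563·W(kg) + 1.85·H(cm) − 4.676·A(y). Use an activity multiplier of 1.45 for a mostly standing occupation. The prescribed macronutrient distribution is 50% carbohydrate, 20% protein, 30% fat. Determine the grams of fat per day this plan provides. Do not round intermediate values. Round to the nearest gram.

102 g/day

Harris-Benedict: BMR = 655.1 + 9.563(157.5) + 1.85(177) − 4.676(80) = 2114.6425 kcal/day.
TEE = 2114.6425 × 1.45 = 3066.2316 kcal/day.
Fat energy = 30% × 3066.2316 = 919.8695 kcal.
Fat = 919.8695 ÷ 9 kcal/g = 102.2077 g.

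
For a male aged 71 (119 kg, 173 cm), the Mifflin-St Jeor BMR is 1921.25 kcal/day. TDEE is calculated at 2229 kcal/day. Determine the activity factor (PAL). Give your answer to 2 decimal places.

Activity factor = TEE ÷ BMR = 2229 ÷ 1921.25 = 1.16.

1.16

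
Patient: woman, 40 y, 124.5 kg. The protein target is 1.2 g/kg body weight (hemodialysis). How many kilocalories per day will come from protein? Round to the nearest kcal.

Protein = 1.2 g/kg × 124.5 kg = 149.4 g/day.
Protein energy = 149.4 g × 4 kcal/g = 597.6 kcal/day.

598 kcal/day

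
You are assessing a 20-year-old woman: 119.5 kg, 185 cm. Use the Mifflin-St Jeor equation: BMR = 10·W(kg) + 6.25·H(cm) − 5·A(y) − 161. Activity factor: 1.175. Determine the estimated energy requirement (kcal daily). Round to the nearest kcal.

2456 kcal daily

Mifflin-St Jeor (female): BMR = 10(119.5) + 6.25(185) − 5(20) − 161 = 1195 + 1156.25 − 100 − 161 = 2090.25 kcal/day.
TEE = BMR × activity factor = 2090.25 × 1.175 = 2456.0438 kcal/day.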